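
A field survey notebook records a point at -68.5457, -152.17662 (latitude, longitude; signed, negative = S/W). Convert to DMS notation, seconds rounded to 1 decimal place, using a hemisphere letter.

68°32′44.5″ S, 152°10′35.8″ W

Latitude is negative → S; |value| = 68.545700
φ: 0.545700 × 60 = 32.74200′ → 32′, remainder × 60 = 44.520″
Longitude is negative → W; |value| = 152.176620
Longitude: whole degrees 152; 10.59720′ → 10′ and 35.832″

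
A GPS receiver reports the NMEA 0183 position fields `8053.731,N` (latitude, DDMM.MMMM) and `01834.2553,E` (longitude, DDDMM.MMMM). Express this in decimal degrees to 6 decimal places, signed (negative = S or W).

φ: degrees = first 2 digits = 80, minutes = 53.731; 80 + 53.731/60 = 80.8955167
N ⇒ keep positive
Longitude: degrees = first 3 digits = 18, minutes = 34.2553; 18 + 34.2553/60 = 18.5709217
E ⇒ keep positive

80.895517, 18.570922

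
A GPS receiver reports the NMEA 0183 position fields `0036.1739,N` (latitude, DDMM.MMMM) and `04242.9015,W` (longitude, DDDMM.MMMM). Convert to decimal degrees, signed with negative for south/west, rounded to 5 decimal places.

0.60290, -42.71503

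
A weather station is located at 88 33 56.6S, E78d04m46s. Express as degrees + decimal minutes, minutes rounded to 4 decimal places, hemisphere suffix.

Latitude: 33 + 56.6/60 = 33.943333′
Lon: 4 + 46/60 = 4.766667′

88° 33.9433′ S, 78° 4.7667′ E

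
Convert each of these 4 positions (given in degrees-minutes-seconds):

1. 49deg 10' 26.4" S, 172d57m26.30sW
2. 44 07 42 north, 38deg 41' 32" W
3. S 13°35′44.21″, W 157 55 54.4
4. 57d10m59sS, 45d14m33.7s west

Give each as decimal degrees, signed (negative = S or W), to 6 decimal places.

1. -49.174000, -172.957306
2. 44.128333, -38.692222
3. -13.595614, -157.931778
4. -57.183056, -45.242694

Point 1:
  φ: 49 + 10/60 + 26.4/3600 = 49.1740000
  S ⇒ negate
  Lon: 172 + 57/60 + 26.3/3600 = 172.9573056
  W ⇒ negate
Point 2:
  φ: 7′ + 42″ = 7.70000′; 44 + 7.70000/60 = 44.1283333
  N ⇒ keep positive
  λ: 38 + 41/60 + 32/3600 = 38.6922222
  W ⇒ negate
Point 3:
  φ: 13° + 35/60 + 44.21/3600 = 13 + 0.583333 + 0.012281 = 13.5956139
  S ⇒ negate
  Longitude: 55′ + 54.4″ = 55.90667′; 157 + 55.90667/60 = 157.9317778
  W ⇒ negate
Point 4:
  φ: 10′ + 59″ = 10.98333′; 57 + 10.98333/60 = 57.1830556
  S ⇒ negate
  λ: 45° + 14/60 + 33.7/3600 = 45 + 0.233333 + 0.009361 = 45.2426944
  W ⇒ negate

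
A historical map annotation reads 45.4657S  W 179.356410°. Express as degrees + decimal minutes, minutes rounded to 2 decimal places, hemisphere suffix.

45° 27.94′ S, 179° 21.38′ W

Lat: minutes = (45.465700 − 45) × 60 = 27.9420
λ: 179° + 0.356410 × 60 = 179° 21.3846′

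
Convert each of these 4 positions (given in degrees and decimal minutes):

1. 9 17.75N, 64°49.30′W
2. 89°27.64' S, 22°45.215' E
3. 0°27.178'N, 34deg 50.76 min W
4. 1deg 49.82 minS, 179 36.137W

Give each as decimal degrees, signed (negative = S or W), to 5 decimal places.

Point 1:
  Latitude: 17.75′ = 0.295833°; total 9.295833
  N → positive
  Longitude: 64 + 49.3/60 = 64.821667
  hemisphere W, so the sign is −
Point 2:
  Latitude: 89 + 27.64/60 = 89.460667
  S → negative
  Lon: 45.215′ = 0.753583°; total 22.753583
  E ⇒ keep positive
Point 3:
  Lat: 0 + 27.178/60 = 0.452967
  N → positive
  λ: 50.76′ = 0.846000°; total 34.846000
  W → negative
Point 4:
  φ: 49.82′ = 0.830333°; total 1.830333
  hemisphere S, so the sign is −
  λ: 36.137′ = 0.602283°; total 179.602283
  W ⇒ negate

1. 9.29583, -64.82167
2. -89.46067, 22.75358
3. 0.45297, -34.84600
4. -1.83033, -179.60228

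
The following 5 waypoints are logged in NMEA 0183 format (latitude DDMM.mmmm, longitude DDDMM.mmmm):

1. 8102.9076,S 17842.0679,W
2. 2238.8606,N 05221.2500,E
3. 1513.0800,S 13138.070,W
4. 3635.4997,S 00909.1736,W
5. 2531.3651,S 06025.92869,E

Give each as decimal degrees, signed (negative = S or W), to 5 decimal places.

1. -81.04846, -178.70113
2. 22.64768, 52.35417
3. -15.21800, -131.63450
4. -36.59166, -9.15289
5. -25.52275, 60.43214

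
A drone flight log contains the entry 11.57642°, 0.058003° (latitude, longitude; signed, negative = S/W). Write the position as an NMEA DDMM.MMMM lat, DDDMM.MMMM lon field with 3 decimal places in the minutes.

1134.585,N / 00003.480,E

Latitude: 11° + 0.576420 × 60 = 11° 34.58520′
λ: minutes = (0.058003 − 0) × 60 = 3.48018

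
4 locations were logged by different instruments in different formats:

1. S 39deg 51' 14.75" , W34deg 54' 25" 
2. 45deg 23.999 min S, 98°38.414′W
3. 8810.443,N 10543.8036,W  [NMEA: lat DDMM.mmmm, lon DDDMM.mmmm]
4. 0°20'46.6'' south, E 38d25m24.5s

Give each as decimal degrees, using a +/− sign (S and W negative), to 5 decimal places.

1. -39.85410, -34.90694
2. -45.39998, -98.64023
3. 88.17405, -105.73006
4. -0.34628, 38.42347

Point 1:
  Lat: 39 + 51/60 + 14.75/3600 = 39.854097
  S ⇒ negate
  λ: 34 + 54/60 + 25/3600 = 34.906944
  W ⇒ negate
Point 2:
  Lat: 45 + 23.999/60 = 45.399983
  S ⇒ negate
  Longitude: 38.414′ = 0.640233°; total 98.640233
  hemisphere W, so the sign is −
Point 3:
  φ: degrees = first 2 digits = 88, minutes = 10.443; 88 + 10.443/60 = 88.174050
  N ⇒ keep positive
  Lon: degrees = first 3 digits = 105, minutes = 43.8036; 105 + 43.8036/60 = 105.730060
  W ⇒ negate
Point 4:
  φ: 0° + 20/60 + 46.6/3600 = 0 + 0.333333 + 0.012944 = 0.346278
  hemisphere S, so the sign is −
  λ: 38 + 25/60 + 24.5/3600 = 38.423472
  E ⇒ keep positive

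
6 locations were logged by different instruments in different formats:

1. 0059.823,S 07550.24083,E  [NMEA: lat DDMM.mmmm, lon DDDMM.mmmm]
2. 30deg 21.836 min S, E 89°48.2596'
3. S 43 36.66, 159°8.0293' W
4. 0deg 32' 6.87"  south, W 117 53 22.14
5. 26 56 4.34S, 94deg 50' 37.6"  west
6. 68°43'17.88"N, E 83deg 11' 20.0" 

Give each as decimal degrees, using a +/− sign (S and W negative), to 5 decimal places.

1. -0.99705, 75.83735
2. -30.36393, 89.80433
3. -43.61100, -159.13382
4. -0.53524, -117.88948
5. -26.93454, -94.84378
6. 68.72163, 83.18889

Point 1:
  Latitude: degrees = first 2 digits = 0, minutes = 59.823; 0 + 59.823/60 = 0.997050
  S → negative
  Lon: degrees = first 3 digits = 75, minutes = 50.24083; 75 + 50.24083/60 = 75.837347
  E → positive
Point 2:
  φ: 30 + 21.836/60 = 30.363933
  hemisphere S, so the sign is −
  Longitude: 89 + 48.2596/60 = 89.804327
  E → positive
Point 3:
  Latitude: 36.66′ = 0.611000°; total 43.611000
  S ⇒ negate
  Lon: 8.0293′ = 0.133822°; total 159.133822
  W → negative
Point 4:
  Latitude: 32′ + 6.87″ = 32.11450′; 0 + 32.11450/60 = 0.535242
  S → negative
  Lon: 53′ + 22.14″ = 53.36900′; 117 + 53.36900/60 = 117.889483
  W ⇒ negate
Point 5:
  φ: 56′ + 4.34″ = 56.07233′; 26 + 56.07233/60 = 26.934539
  hemisphere S, so the sign is −
  λ: 94° + 50/60 + 37.6/3600 = 94 + 0.833333 + 0.010444 = 94.843778
  W → negative
Point 6:
  Latitude: 68° + 43/60 + 17.88/3600 = 68 + 0.716667 + 0.004967 = 68.721633
  N → positive
  Lon: 83° + 11/60 + 20/3600 = 83 + 0.183333 + 0.005556 = 83.188889
  E ⇒ keep positive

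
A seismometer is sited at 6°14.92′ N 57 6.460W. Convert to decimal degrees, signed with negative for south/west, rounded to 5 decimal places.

6.24867, -57.10767

φ: 6 + 14.92/60 = 6.248667
N ⇒ keep positive
Longitude: 6.46′ = 0.107667°; total 57.107667
hemisphere W, so the sign is −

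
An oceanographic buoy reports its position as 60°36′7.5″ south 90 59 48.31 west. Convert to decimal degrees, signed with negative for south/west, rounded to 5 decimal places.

-60.60208, -90.99675

Lat: 60 + 36/60 + 7.5/3600 = 60.602083
hemisphere S, so the sign is −
Longitude: 90° + 59/60 + 48.31/3600 = 90 + 0.983333 + 0.013419 = 90.996753
hemisphere W, so the sign is −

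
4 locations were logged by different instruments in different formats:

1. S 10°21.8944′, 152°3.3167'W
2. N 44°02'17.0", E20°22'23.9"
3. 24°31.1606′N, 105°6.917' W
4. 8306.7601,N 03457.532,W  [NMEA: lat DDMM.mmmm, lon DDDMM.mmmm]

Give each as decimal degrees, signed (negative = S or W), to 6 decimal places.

Point 1:
  Lat: 21.8944′ = 0.364907°; total 10.3649067
  hemisphere S, so the sign is −
  Lon: 152 + 3.3167/60 = 152.0552783
  hemisphere W, so the sign is −
Point 2:
  Lat: 2′ + 17″ = 2.28333′; 44 + 2.28333/60 = 44.0380556
  N → positive
  Longitude: 20° + 22/60 + 23.9/3600 = 20 + 0.366667 + 0.006639 = 20.3733056
  E ⇒ keep positive
Point 3:
  φ: 24 + 31.1606/60 = 24.5193433
  N → positive
  λ: 105 + 6.917/60 = 105.1152833
  W → negative
Point 4:
  Lat: degrees = first 2 digits = 83, minutes = 6.7601; 83 + 6.7601/60 = 83.1126683
  N → positive
  λ: split at 3 digits → 034° and 57.532′; 34 + 57.532/60 = 34.9588667
  W ⇒ negate

1. -10.364907, -152.055278
2. 44.038056, 20.373306
3. 24.519343, -105.115283
4. 83.112668, -34.958867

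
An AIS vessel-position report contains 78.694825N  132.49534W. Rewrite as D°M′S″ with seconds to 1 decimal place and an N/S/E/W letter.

φ: whole degrees 78; 41.68950′ → 41′ and 41.370″
Lon: 0.495340° → 29.72040′; 0.72040 × 60 = 43.224″

78°41′41.4″ N, 132°29′43.2″ W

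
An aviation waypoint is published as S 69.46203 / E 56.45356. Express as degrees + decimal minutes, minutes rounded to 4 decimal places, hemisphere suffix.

69° 27.7218′ S, 56° 27.2136′ E

φ: fractional part 0.462030 → 27.721800 minutes
Longitude: 56° + 0.453560 × 60 = 56° 27.213600′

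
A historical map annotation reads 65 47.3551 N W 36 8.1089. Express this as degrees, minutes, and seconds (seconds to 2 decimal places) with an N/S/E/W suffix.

65°47′21.31″ N, 36°08′6.53″ W

Latitude: fractional minutes 0.35510 × 60 = 21.3060″
λ: fractional minutes 0.10890 × 60 = 6.5340″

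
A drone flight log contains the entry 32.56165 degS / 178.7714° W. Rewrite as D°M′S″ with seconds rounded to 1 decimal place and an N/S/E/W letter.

Latitude: 0.561650° → 33.69900′; 0.69900 × 60 = 41.940″
Longitude: 0.771400 × 60 = 46.28400′ → 46′, remainder × 60 = 17.040″

32°33′41.9″ S, 178°46′17.0″ W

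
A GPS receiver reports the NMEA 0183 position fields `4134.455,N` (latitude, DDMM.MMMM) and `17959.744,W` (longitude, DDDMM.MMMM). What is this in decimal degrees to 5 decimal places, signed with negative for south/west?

41.57425, -179.99573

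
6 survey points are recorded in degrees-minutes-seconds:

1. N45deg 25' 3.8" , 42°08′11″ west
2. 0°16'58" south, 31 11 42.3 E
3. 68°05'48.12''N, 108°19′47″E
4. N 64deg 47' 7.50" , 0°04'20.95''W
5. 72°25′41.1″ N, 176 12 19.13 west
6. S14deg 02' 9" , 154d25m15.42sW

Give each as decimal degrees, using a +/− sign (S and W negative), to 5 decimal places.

Point 1:
  Latitude: 25′ + 3.8″ = 25.06333′; 45 + 25.06333/60 = 45.417722
  N ⇒ keep positive
  Lon: 42° + 8/60 + 11/3600 = 42 + 0.133333 + 0.003056 = 42.136389
  hemisphere W, so the sign is −
Point 2:
  φ: 0° + 16/60 + 58/3600 = 0 + 0.266667 + 0.016111 = 0.282778
  hemisphere S, so the sign is −
  λ: 11′ + 42.3″ = 11.70500′; 31 + 11.70500/60 = 31.195083
  E → positive
Point 3:
  Latitude: 68° + 5/60 + 48.12/3600 = 68 + 0.083333 + 0.013367 = 68.096700
  N → positive
  Longitude: 108 + 19/60 + 47/3600 = 108.329722
  E ⇒ keep positive
Point 4:
  Lat: 64° + 47/60 + 7.5/3600 = 64 + 0.783333 + 0.002083 = 64.785417
  N ⇒ keep positive
  λ: 0° + 4/60 + 20.95/3600 = 0 + 0.066667 + 0.005819 = 0.072486
  W ⇒ negate
Point 5:
  Latitude: 72 + 25/60 + 41.1/3600 = 72.428083
  N → positive
  λ: 176° + 12/60 + 19.13/3600 = 176 + 0.200000 + 0.005314 = 176.205314
  hemisphere W, so the sign is −
Point 6:
  φ: 14° + 2/60 + 9/3600 = 14 + 0.033333 + 0.002500 = 14.035833
  S → negative
  Longitude: 154 + 25/60 + 15.42/3600 = 154.420950
  hemisphere W, so the sign is −

1. 45.41772, -42.13639
2. -0.28278, 31.19508
3. 68.09670, 108.32972
4. 64.78542, -0.07249
5. 72.42808, -176.20531
6. -14.03583, -154.42095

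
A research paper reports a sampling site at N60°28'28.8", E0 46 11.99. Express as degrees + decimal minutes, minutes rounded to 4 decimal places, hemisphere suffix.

60° 28.4800′ N, 0° 46.1998′ E

φ: seconds/60 = 0.48000; minutes = 28 + 0.48000 = 28.480000
Longitude: seconds/60 = 0.19983; minutes = 46 + 0.19983 = 46.199833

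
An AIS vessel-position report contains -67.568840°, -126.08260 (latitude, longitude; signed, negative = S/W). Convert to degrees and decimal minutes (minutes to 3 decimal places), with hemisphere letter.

Latitude is negative → S; |value| = 67.568840
φ: minutes = (67.568840 − 67) × 60 = 34.13040
Longitude is negative → W; |value| = 126.082600
Longitude: 126° + 0.082600 × 60 = 126° 4.95600′

67° 34.130′ S, 126° 4.956′ W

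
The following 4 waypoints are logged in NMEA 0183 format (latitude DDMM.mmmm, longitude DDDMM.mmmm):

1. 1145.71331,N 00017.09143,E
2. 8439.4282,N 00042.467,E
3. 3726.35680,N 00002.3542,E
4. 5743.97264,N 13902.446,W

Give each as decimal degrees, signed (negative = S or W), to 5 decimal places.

1. 11.76189, 0.28486
2. 84.65714, 0.70778
3. 37.43928, 0.03924
4. 57.73288, -139.04077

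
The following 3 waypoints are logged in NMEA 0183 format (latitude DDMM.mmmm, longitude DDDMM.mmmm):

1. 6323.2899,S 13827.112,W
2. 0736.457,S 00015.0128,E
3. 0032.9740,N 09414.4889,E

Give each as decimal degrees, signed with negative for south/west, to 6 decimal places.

1. -63.388165, -138.451867
2. -7.607617, 0.250213
3. 0.549567, 94.241482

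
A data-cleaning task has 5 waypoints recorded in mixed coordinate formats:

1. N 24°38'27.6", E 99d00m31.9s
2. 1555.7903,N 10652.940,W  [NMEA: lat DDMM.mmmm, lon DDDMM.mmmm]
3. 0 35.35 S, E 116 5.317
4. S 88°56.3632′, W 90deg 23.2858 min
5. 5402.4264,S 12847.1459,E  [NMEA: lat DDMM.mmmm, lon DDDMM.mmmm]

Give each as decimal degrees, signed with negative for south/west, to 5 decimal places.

1. 24.64100, 99.00886
2. 15.92984, -106.88233
3. -0.58917, 116.08862
4. -88.93939, -90.38810
5. -54.04044, 128.78577

Point 1:
  Lat: 24° + 38/60 + 27.6/3600 = 24 + 0.633333 + 0.007667 = 24.641000
  N ⇒ keep positive
  Longitude: 0′ + 31.9″ = 0.53167′; 99 + 0.53167/60 = 99.008861
  E ⇒ keep positive
Point 2:
  Latitude: degrees = first 2 digits = 15, minutes = 55.7903; 15 + 55.7903/60 = 15.929838
  N → positive
  Longitude: degrees = first 3 digits = 106, minutes = 52.94; 106 + 52.94/60 = 106.882333
  W → negative
Point 3:
  Lat: 35.35′ = 0.589167°; total 0.589167
  hemisphere S, so the sign is −
  Longitude: 116 + 5.317/60 = 116.088617
  E → positive
Point 4:
  φ: 88 + 56.3632/60 = 88.939387
  S ⇒ negate
  λ: 23.2858′ = 0.388097°; total 90.388097
  hemisphere W, so the sign is −
Point 5:
  Lat: split at 2 digits → 54° and 2.4264′; 54 + 2.4264/60 = 54.040440
  S → negative
  Longitude: degrees = first 3 digits = 128, minutes = 47.1459; 128 + 47.1459/60 = 128.785765
  E → positive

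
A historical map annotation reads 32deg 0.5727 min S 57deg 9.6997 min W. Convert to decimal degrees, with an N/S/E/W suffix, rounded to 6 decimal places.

Latitude: 32 + 0.5727/60 = 32.0095450
λ: 9.6997′ = 0.161662°; total 57.1616617

32.009545° S, 57.161662° W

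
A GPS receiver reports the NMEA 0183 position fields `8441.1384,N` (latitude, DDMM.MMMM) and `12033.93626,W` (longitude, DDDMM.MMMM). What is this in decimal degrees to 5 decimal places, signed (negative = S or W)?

84.68564, -120.56560

Latitude: degrees = first 2 digits = 84, minutes = 41.1384; 84 + 41.1384/60 = 84.685640
N → positive
Lon: degrees = first 3 digits = 120, minutes = 33.93626; 120 + 33.93626/60 = 120.565604
W ⇒ negate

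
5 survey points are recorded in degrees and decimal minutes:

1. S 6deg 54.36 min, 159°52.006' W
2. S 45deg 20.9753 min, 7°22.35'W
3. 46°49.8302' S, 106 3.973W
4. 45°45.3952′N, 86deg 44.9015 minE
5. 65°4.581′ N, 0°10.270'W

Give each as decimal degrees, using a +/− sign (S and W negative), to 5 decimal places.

Point 1:
  φ: 54.36′ = 0.906000°; total 6.906000
  S → negative
  Lon: 52.006′ = 0.866767°; total 159.866767
  W → negative
Point 2:
  Latitude: 45 + 20.9753/60 = 45.349588
  S → negative
  λ: 22.35′ = 0.372500°; total 7.372500
  W → negative
Point 3:
  Lat: 49.8302′ = 0.830503°; total 46.830503
  S ⇒ negate
  λ: 3.973′ = 0.066217°; total 106.066217
  hemisphere W, so the sign is −
Point 4:
  Latitude: 45 + 45.3952/60 = 45.756587
  N ⇒ keep positive
  Longitude: 86 + 44.9015/60 = 86.748358
  E → positive
Point 5:
  φ: 4.581′ = 0.076350°; total 65.076350
  N ⇒ keep positive
  λ: 0 + 10.27/60 = 0.171167
  W → negative

1. -6.90600, -159.86677
2. -45.34959, -7.37250
3. -46.83050, -106.06622
4. 45.75659, 86.74836
5. 65.07635, -0.17117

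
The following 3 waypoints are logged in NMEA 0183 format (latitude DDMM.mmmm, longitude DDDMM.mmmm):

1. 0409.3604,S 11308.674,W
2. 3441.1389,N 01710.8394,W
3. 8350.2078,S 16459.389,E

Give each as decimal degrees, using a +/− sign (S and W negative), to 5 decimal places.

1. -4.15601, -113.14457
2. 34.68565, -17.18066
3. -83.83680, 164.98982

Point 1:
  φ: split at 2 digits → 04° and 9.3604′; 4 + 9.3604/60 = 4.156007
  S ⇒ negate
  λ: degrees = first 3 digits = 113, minutes = 8.674; 113 + 8.674/60 = 113.144567
  W → negative
Point 2:
  φ: degrees = first 2 digits = 34, minutes = 41.1389; 34 + 41.1389/60 = 34.685648
  N → positive
  Longitude: degrees = first 3 digits = 17, minutes = 10.8394; 17 + 10.8394/60 = 17.180657
  W → negative
Point 3:
  Lat: split at 2 digits → 83° and 50.2078′; 83 + 50.2078/60 = 83.836797
  S ⇒ negate
  Longitude: degrees = first 3 digits = 164, minutes = 59.389; 164 + 59.389/60 = 164.989817
  E → positive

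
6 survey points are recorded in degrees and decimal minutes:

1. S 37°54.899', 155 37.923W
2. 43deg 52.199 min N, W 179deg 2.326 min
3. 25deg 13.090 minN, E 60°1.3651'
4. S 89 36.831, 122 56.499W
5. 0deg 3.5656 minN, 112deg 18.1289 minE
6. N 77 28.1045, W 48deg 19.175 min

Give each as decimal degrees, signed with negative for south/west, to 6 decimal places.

1. -37.914983, -155.632050
2. 43.869983, -179.038767
3. 25.218167, 60.022752
4. -89.613850, -122.941650
5. 0.059427, 112.302148
6. 77.468408, -48.319583

Point 1:
  Latitude: 54.899′ = 0.914983°; total 37.9149833
  hemisphere S, so the sign is −
  Lon: 37.923′ = 0.632050°; total 155.6320500
  W ⇒ negate
Point 2:
  Latitude: 43 + 52.199/60 = 43.8699833
  N ⇒ keep positive
  Lon: 179 + 2.326/60 = 179.0387667
  W ⇒ negate
Point 3:
  Latitude: 25 + 13.09/60 = 25.2181667
  N ⇒ keep positive
  λ: 60 + 1.3651/60 = 60.0227517
  E → positive
Point 4:
  Lat: 89 + 36.831/60 = 89.6138500
  hemisphere S, so the sign is −
  Longitude: 56.499′ = 0.941650°; total 122.9416500
  hemisphere W, so the sign is −
Point 5:
  Lat: 3.5656′ = 0.059427°; total 0.0594267
  N → positive
  Longitude: 18.1289′ = 0.302148°; total 112.3021483
  E ⇒ keep positive
Point 6:
  Lat: 77 + 28.1045/60 = 77.4684083
  N ⇒ keep positive
  λ: 48 + 19.175/60 = 48.3195833
  hemisphere W, so the sign is −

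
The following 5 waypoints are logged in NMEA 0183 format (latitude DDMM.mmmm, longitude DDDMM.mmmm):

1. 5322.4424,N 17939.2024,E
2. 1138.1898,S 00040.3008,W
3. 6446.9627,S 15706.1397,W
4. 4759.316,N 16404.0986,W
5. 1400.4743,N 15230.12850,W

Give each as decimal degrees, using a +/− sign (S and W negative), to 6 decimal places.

Point 1:
  Lat: degrees = first 2 digits = 53, minutes = 22.4424; 53 + 22.4424/60 = 53.3740400
  N ⇒ keep positive
  Longitude: split at 3 digits → 179° and 39.2024′; 179 + 39.2024/60 = 179.6533733
  E ⇒ keep positive
Point 2:
  φ: split at 2 digits → 11° and 38.1898′; 11 + 38.1898/60 = 11.6364967
  hemisphere S, so the sign is −
  Longitude: degrees = first 3 digits = 0, minutes = 40.3008; 0 + 40.3008/60 = 0.6716800
  W ⇒ negate
Point 3:
  Lat: split at 2 digits → 64° and 46.9627′; 64 + 46.9627/60 = 64.7827117
  hemisphere S, so the sign is −
  Lon: degrees = first 3 digits = 157, minutes = 6.1397; 157 + 6.1397/60 = 157.1023283
  W → negative
Point 4:
  Latitude: degrees = first 2 digits = 47, minutes = 59.316; 47 + 59.316/60 = 47.9886000
  N → positive
  Longitude: degrees = first 3 digits = 164, minutes = 4.0986; 164 + 4.0986/60 = 164.0683100
  W → negative
Point 5:
  φ: degrees = first 2 digits = 14, minutes = 0.4743; 14 + 0.4743/60 = 14.0079050
  N → positive
  Lon: degrees = first 3 digits = 152, minutes = 30.1285; 152 + 30.1285/60 = 152.5021417
  W → negative

1. 53.374040, 179.653373
2. -11.636497, -0.671680
3. -64.782712, -157.102328
4. 47.988600, -164.068310
5. 14.007905, -152.502142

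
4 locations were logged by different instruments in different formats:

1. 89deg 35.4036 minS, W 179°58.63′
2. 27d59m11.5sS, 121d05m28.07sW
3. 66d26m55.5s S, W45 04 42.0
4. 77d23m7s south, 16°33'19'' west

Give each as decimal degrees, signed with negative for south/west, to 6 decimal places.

Point 1:
  Latitude: 35.4036′ = 0.590060°; total 89.5900600
  S → negative
  λ: 179 + 58.63/60 = 179.9771667
  hemisphere W, so the sign is −
Point 2:
  Lat: 27 + 59/60 + 11.5/3600 = 27.9865278
  hemisphere S, so the sign is −
  Longitude: 121 + 5/60 + 28.07/3600 = 121.0911306
  hemisphere W, so the sign is −
Point 3:
  Lat: 26′ + 55.5″ = 26.92500′; 66 + 26.92500/60 = 66.4487500
  S ⇒ negate
  Longitude: 45° + 4/60 + 42/3600 = 45 + 0.066667 + 0.011667 = 45.0783333
  W → negative
Point 4:
  φ: 77 + 23/60 + 7/3600 = 77.3852778
  S → negative
  Lon: 16 + 33/60 + 19/3600 = 16.5552778
  W → negative

1. -89.590060, -179.977167
2. -27.986528, -121.091131
3. -66.448750, -45.078333
4. -77.385278, -16.555278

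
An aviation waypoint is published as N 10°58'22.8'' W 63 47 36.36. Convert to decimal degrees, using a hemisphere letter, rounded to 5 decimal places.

Lat: 10 + 58/60 + 22.8/3600 = 10.973000
Lon: 47′ + 36.36″ = 47.60600′; 63 + 47.60600/60 = 63.793433

10.97300° N, 63.79343° W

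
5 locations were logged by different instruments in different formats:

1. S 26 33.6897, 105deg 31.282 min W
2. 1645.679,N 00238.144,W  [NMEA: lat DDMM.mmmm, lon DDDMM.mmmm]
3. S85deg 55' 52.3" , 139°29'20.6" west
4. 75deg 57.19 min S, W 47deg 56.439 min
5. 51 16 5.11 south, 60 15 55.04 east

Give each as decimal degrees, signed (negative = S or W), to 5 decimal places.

1. -26.56150, -105.52137
2. 16.76132, -2.63573
3. -85.93119, -139.48906
4. -75.95317, -47.94065
5. -51.26809, 60.26529

Point 1:
  Lat: 26 + 33.6897/60 = 26.561495
  S → negative
  λ: 105 + 31.282/60 = 105.521367
  W ⇒ negate
Point 2:
  Lat: degrees = first 2 digits = 16, minutes = 45.679; 16 + 45.679/60 = 16.761317
  N → positive
  Longitude: degrees = first 3 digits = 2, minutes = 38.144; 2 + 38.144/60 = 2.635733
  hemisphere W, so the sign is −
Point 3:
  φ: 55′ + 52.3″ = 55.87167′; 85 + 55.87167/60 = 85.931194
  S → negative
  Longitude: 139° + 29/60 + 20.6/3600 = 139 + 0.483333 + 0.005722 = 139.489056
  hemisphere W, so the sign is −
Point 4:
  φ: 57.19′ = 0.953167°; total 75.953167
  hemisphere S, so the sign is −
  Longitude: 56.439′ = 0.940650°; total 47.940650
  W ⇒ negate
Point 5:
  Lat: 51° + 16/60 + 5.11/3600 = 51 + 0.266667 + 0.001419 = 51.268086
  S → negative
  Lon: 60° + 15/60 + 55.04/3600 = 60 + 0.250000 + 0.015289 = 60.265289
  E ⇒ keep positive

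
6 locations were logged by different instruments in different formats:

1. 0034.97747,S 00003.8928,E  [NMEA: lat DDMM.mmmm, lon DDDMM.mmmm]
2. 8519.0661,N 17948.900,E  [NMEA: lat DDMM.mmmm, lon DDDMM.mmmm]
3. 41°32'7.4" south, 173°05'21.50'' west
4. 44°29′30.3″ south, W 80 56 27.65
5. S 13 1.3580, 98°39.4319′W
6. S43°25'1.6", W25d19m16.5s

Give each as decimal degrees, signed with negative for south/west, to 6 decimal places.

Point 1:
  φ: split at 2 digits → 00° and 34.97747′; 0 + 34.97747/60 = 0.5829578
  hemisphere S, so the sign is −
  λ: degrees = first 3 digits = 0, minutes = 3.8928; 0 + 3.8928/60 = 0.0648800
  E ⇒ keep positive
Point 2:
  Latitude: split at 2 digits → 85° and 19.0661′; 85 + 19.0661/60 = 85.3177683
  N → positive
  Lon: degrees = first 3 digits = 179, minutes = 48.9; 179 + 48.9/60 = 179.8150000
  E → positive
Point 3:
  φ: 41° + 32/60 + 7.4/3600 = 41 + 0.533333 + 0.002056 = 41.5353889
  S ⇒ negate
  λ: 5′ + 21.5″ = 5.35833′; 173 + 5.35833/60 = 173.0893056
  W ⇒ negate
Point 4:
  Lat: 44° + 29/60 + 30.3/3600 = 44 + 0.483333 + 0.008417 = 44.4917500
  S ⇒ negate
  Lon: 56′ + 27.65″ = 56.46083′; 80 + 56.46083/60 = 80.9410139
  hemisphere W, so the sign is −
Point 5:
  φ: 1.358′ = 0.022633°; total 13.0226333
  hemisphere S, so the sign is −
  Longitude: 39.4319′ = 0.657198°; total 98.6571983
  W ⇒ negate
Point 6:
  φ: 25′ + 1.6″ = 25.02667′; 43 + 25.02667/60 = 43.4171111
  S → negative
  Longitude: 25° + 19/60 + 16.5/3600 = 25 + 0.316667 + 0.004583 = 25.3212500
  W ⇒ negate

1. -0.582958, 0.064880
2. 85.317768, 179.815000
3. -41.535389, -173.089306
4. -44.491750, -80.941014
5. -13.022633, -98.657198
6. -43.417111, -25.321250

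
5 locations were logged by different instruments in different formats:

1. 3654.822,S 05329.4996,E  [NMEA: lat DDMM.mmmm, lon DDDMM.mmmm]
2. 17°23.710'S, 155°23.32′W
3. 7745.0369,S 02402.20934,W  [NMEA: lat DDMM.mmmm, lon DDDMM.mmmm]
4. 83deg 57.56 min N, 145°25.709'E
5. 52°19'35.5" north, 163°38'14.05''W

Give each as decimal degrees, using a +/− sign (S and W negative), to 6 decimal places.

Point 1:
  Lat: split at 2 digits → 36° and 54.822′; 36 + 54.822/60 = 36.9137000
  S → negative
  Lon: degrees = first 3 digits = 53, minutes = 29.4996; 53 + 29.4996/60 = 53.4916600
  E ⇒ keep positive
Point 2:
  Latitude: 23.71′ = 0.395167°; total 17.3951667
  hemisphere S, so the sign is −
  λ: 23.32′ = 0.388667°; total 155.3886667
  hemisphere W, so the sign is −
Point 3:
  Lat: degrees = first 2 digits = 77, minutes = 45.0369; 77 + 45.0369/60 = 77.7506150
  hemisphere S, so the sign is −
  Lon: split at 3 digits → 024° and 2.20934′; 24 + 2.20934/60 = 24.0368223
  W → negative
Point 4:
  Latitude: 83 + 57.56/60 = 83.9593333
  N ⇒ keep positive
  Longitude: 145 + 25.709/60 = 145.4284833
  E ⇒ keep positive
Point 5:
  Lat: 52 + 19/60 + 35.5/3600 = 52.3265278
  N → positive
  λ: 163° + 38/60 + 14.05/3600 = 163 + 0.633333 + 0.003903 = 163.6372361
  W ⇒ negate

1. -36.913700, 53.491660
2. -17.395167, -155.388667
3. -77.750615, -24.036822
4. 83.959333, 145.428483
5. 52.326528, -163.637236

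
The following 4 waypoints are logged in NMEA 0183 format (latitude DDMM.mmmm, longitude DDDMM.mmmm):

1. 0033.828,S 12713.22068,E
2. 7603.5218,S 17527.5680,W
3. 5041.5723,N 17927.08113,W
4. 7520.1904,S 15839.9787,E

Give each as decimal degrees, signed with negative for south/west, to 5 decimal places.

Point 1:
  φ: degrees = first 2 digits = 0, minutes = 33.828; 0 + 33.828/60 = 0.563800
  S ⇒ negate
  λ: degrees = first 3 digits = 127, minutes = 13.22068; 127 + 13.22068/60 = 127.220345
  E ⇒ keep positive
Point 2:
  Latitude: degrees = first 2 digits = 76, minutes = 3.5218; 76 + 3.5218/60 = 76.058697
  hemisphere S, so the sign is −
  Longitude: degrees = first 3 digits = 175, minutes = 27.568; 175 + 27.568/60 = 175.459467
  W → negative
Point 3:
  Lat: split at 2 digits → 50° and 41.5723′; 50 + 41.5723/60 = 50.692872
  N → positive
  Lon: split at 3 digits → 179° and 27.08113′; 179 + 27.08113/60 = 179.451352
  hemisphere W, so the sign is −
Point 4:
  Latitude: degrees = first 2 digits = 75, minutes = 20.1904; 75 + 20.1904/60 = 75.336507
  S ⇒ negate
  λ: split at 3 digits → 158° and 39.9787′; 158 + 39.9787/60 = 158.666312
  E → positive

1. -0.56380, 127.22034
2. -76.05870, -175.45947
3. 50.69287, -179.45135
4. -75.33651, 158.66631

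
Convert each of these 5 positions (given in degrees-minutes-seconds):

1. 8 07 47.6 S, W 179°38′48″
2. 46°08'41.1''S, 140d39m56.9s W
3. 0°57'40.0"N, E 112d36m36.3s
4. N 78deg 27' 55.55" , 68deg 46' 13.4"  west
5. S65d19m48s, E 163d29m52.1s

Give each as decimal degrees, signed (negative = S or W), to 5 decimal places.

1. -8.12989, -179.64667
2. -46.14475, -140.66581
3. 0.96111, 112.61008
4. 78.46543, -68.77039
5. -65.33000, 163.49781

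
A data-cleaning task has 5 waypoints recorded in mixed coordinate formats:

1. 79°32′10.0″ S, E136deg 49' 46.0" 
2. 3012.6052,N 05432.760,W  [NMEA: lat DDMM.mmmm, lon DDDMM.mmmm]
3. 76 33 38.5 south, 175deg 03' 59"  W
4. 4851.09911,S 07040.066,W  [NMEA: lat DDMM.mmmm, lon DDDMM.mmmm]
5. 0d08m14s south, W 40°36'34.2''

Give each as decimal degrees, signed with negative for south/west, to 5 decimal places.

Point 1:
  φ: 32′ + 10″ = 32.16667′; 79 + 32.16667/60 = 79.536111
  hemisphere S, so the sign is −
  Longitude: 136 + 49/60 + 46/3600 = 136.829444
  E → positive
Point 2:
  φ: degrees = first 2 digits = 30, minutes = 12.6052; 30 + 12.6052/60 = 30.210087
  N ⇒ keep positive
  Longitude: degrees = first 3 digits = 54, minutes = 32.76; 54 + 32.76/60 = 54.546000
  W ⇒ negate
Point 3:
  φ: 33′ + 38.5″ = 33.64167′; 76 + 33.64167/60 = 76.560694
  hemisphere S, so the sign is −
  Longitude: 175 + 3/60 + 59/3600 = 175.066389
  W → negative
Point 4:
  Lat: split at 2 digits → 48° and 51.09911′; 48 + 51.09911/60 = 48.851652
  S ⇒ negate
  Lon: split at 3 digits → 070° and 40.066′; 70 + 40.066/60 = 70.667767
  W ⇒ negate
Point 5:
  Lat: 0° + 8/60 + 14/3600 = 0 + 0.133333 + 0.003889 = 0.137222
  S ⇒ negate
  Lon: 40° + 36/60 + 34.2/3600 = 40 + 0.600000 + 0.009500 = 40.609500
  W ⇒ negate

1. -79.53611, 136.82944
2. 30.21009, -54.54600
3. -76.56069, -175.06639
4. -48.85165, -70.66777
5. -0.13722, -40.60950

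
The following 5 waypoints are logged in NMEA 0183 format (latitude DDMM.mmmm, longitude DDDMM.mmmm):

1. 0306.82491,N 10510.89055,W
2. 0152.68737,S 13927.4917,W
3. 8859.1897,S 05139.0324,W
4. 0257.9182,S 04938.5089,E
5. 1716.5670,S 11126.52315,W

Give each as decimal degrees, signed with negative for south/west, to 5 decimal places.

Point 1:
  φ: split at 2 digits → 03° and 6.82491′; 3 + 6.82491/60 = 3.113749
  N ⇒ keep positive
  λ: degrees = first 3 digits = 105, minutes = 10.89055; 105 + 10.89055/60 = 105.181509
  W ⇒ negate
Point 2:
  Lat: split at 2 digits → 01° and 52.68737′; 1 + 52.68737/60 = 1.878123
  S → negative
  Longitude: split at 3 digits → 139° and 27.4917′; 139 + 27.4917/60 = 139.458195
  W → negative
Point 3:
  φ: split at 2 digits → 88° and 59.1897′; 88 + 59.1897/60 = 88.986495
  S ⇒ negate
  Lon: degrees = first 3 digits = 51, minutes = 39.0324; 51 + 39.0324/60 = 51.650540
  W → negative
Point 4:
  Lat: degrees = first 2 digits = 2, minutes = 57.9182; 2 + 57.9182/60 = 2.965303
  S → negative
  Longitude: split at 3 digits → 049° and 38.5089′; 49 + 38.5089/60 = 49.641815
  E ⇒ keep positive
Point 5:
  φ: degrees = first 2 digits = 17, minutes = 16.567; 17 + 16.567/60 = 17.276117
  S ⇒ negate
  Lon: degrees = first 3 digits = 111, minutes = 26.52315; 111 + 26.52315/60 = 111.442053
  W → negative

1. 3.11375, -105.18151
2. -1.87812, -139.45820
3. -88.98650, -51.65054
4. -2.96530, 49.64182
5. -17.27612, -111.44205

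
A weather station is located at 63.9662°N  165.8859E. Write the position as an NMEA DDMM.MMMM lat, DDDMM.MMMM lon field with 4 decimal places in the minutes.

Latitude: fractional part 0.966200 → 57.972000 minutes
Longitude: 165° + 0.885900 × 60 = 165° 53.154000′

6357.9720,N / 16553.1540,E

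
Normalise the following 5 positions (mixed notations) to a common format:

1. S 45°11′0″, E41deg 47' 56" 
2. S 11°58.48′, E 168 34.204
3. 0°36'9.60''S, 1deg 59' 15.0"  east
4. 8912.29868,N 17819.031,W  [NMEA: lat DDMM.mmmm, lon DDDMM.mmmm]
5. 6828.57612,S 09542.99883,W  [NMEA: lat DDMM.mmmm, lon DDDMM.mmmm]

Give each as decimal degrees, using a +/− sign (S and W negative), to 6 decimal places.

1. -45.183333, 41.798889
2. -11.974667, 168.570067
3. -0.602667, 1.987500
4. 89.204978, -178.317183
5. -68.476269, -95.716647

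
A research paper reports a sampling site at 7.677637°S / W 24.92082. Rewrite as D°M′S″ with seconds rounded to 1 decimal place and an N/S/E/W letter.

7°40′39.5″ S, 24°55′15.0″ W

Latitude: whole degrees 7; 40.65822′ → 40′ and 39.493″
λ: 0.920820° → 55.24920′; 0.24920 × 60 = 14.952″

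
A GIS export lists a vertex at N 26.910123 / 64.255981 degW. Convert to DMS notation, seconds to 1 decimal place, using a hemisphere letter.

26°54′36.4″ N, 64°15′21.5″ W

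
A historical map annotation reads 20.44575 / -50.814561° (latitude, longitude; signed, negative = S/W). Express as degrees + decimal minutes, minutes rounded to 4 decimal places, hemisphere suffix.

φ: minutes = (20.445750 − 20) × 60 = 26.745000
Longitude is negative → W; |value| = 50.814561
λ: 50° + 0.814561 × 60 = 50° 48.873660′

20° 26.7450′ N, 50° 48.8737′ W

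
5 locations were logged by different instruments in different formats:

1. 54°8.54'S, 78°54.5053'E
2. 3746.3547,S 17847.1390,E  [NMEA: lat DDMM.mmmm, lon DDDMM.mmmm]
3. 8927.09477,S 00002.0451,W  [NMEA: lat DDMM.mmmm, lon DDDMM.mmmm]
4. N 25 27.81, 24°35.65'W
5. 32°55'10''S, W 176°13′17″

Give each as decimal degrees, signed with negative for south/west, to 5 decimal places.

1. -54.14233, 78.90842
2. -37.77258, 178.78565
3. -89.45158, -0.03409
4. 25.46350, -24.59417
5. -32.91944, -176.22139

Point 1:
  Latitude: 54 + 8.54/60 = 54.142333
  S ⇒ negate
  Longitude: 78 + 54.5053/60 = 78.908422
  E ⇒ keep positive
Point 2:
  φ: degrees = first 2 digits = 37, minutes = 46.3547; 37 + 46.3547/60 = 37.772578
  hemisphere S, so the sign is −
  Lon: degrees = first 3 digits = 178, minutes = 47.139; 178 + 47.139/60 = 178.785650
  E → positive
Point 3:
  Lat: split at 2 digits → 89° and 27.09477′; 89 + 27.09477/60 = 89.451580
  hemisphere S, so the sign is −
  λ: degrees = first 3 digits = 0, minutes = 2.0451; 0 + 2.0451/60 = 0.034085
  W ⇒ negate
Point 4:
  Lat: 25 + 27.81/60 = 25.463500
  N ⇒ keep positive
  λ: 24 + 35.65/60 = 24.594167
  W → negative
Point 5:
  Lat: 32° + 55/60 + 10/3600 = 32 + 0.916667 + 0.002778 = 32.919444
  hemisphere S, so the sign is −
  Lon: 176 + 13/60 + 17/3600 = 176.221389
  W ⇒ negate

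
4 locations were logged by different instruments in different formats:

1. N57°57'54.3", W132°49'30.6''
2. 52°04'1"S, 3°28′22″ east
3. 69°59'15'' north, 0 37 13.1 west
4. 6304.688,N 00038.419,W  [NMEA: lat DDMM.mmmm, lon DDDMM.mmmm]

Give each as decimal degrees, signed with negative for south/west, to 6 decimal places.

Point 1:
  Lat: 57° + 57/60 + 54.3/3600 = 57 + 0.950000 + 0.015083 = 57.9650833
  N ⇒ keep positive
  Lon: 132 + 49/60 + 30.6/3600 = 132.8251667
  hemisphere W, so the sign is −
Point 2:
  Latitude: 4′ + 1″ = 4.01667′; 52 + 4.01667/60 = 52.0669444
  S → negative
  Lon: 3 + 28/60 + 22/3600 = 3.4727778
  E ⇒ keep positive
Point 3:
  Lat: 69 + 59/60 + 15/3600 = 69.9875000
  N → positive
  Longitude: 0° + 37/60 + 13.1/3600 = 0 + 0.616667 + 0.003639 = 0.6203056
  hemisphere W, so the sign is −
Point 4:
  Latitude: split at 2 digits → 63° and 4.688′; 63 + 4.688/60 = 63.0781333
  N ⇒ keep positive
  λ: split at 3 digits → 000° and 38.419′; 0 + 38.419/60 = 0.6403167
  hemisphere W, so the sign is −

1. 57.965083, -132.825167
2. -52.066944, 3.472778
3. 69.987500, -0.620306
4. 63.078133, -0.640317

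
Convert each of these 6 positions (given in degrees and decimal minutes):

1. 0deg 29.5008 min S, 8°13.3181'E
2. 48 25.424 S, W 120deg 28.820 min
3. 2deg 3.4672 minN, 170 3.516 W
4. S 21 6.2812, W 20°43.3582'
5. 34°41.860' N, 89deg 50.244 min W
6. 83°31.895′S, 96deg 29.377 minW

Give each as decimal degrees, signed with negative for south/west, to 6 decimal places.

1. -0.491680, 8.221968
2. -48.423733, -120.480333
3. 2.057787, -170.058600
4. -21.104687, -20.722637
5. 34.697667, -89.837400
6. -83.531583, -96.489617

Point 1:
  Lat: 29.5008′ = 0.491680°; total 0.4916800
  S ⇒ negate
  λ: 13.3181′ = 0.221968°; total 8.2219683
  E → positive
Point 2:
  Latitude: 48 + 25.424/60 = 48.4237333
  S ⇒ negate
  Longitude: 28.82′ = 0.480333°; total 120.4803333
  W ⇒ negate
Point 3:
  Lat: 2 + 3.4672/60 = 2.0577867
  N ⇒ keep positive
  Longitude: 3.516′ = 0.058600°; total 170.0586000
  hemisphere W, so the sign is −
Point 4:
  φ: 21 + 6.2812/60 = 21.1046867
  S ⇒ negate
  λ: 43.3582′ = 0.722637°; total 20.7226367
  W → negative
Point 5:
  Latitude: 41.86′ = 0.697667°; total 34.6976667
  N ⇒ keep positive
  λ: 89 + 50.244/60 = 89.8374000
  hemisphere W, so the sign is −
Point 6:
  Lat: 83 + 31.895/60 = 83.5315833
  S ⇒ negate
  λ: 29.377′ = 0.489617°; total 96.4896167
  hemisphere W, so the sign is −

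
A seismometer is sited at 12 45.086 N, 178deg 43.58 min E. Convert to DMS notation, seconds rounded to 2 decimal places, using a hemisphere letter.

12°45′5.16″ N, 178°43′34.80″ E

Latitude: 45.08600′ → 45′ and 0.08600 × 60 = 5.1600″
Longitude: 43.58000′ → 43′ and 0.58000 × 60 = 34.8000″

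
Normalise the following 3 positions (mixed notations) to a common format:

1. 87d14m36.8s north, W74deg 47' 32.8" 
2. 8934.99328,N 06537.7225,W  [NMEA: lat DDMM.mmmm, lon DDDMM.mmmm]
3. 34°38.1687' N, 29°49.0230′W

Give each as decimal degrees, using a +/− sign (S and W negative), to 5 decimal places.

Point 1:
  Lat: 14′ + 36.8″ = 14.61333′; 87 + 14.61333/60 = 87.243556
  N → positive
  Longitude: 47′ + 32.8″ = 47.54667′; 74 + 47.54667/60 = 74.792444
  W ⇒ negate
Point 2:
  Latitude: split at 2 digits → 89° and 34.99328′; 89 + 34.99328/60 = 89.583221
  N ⇒ keep positive
  Lon: split at 3 digits → 065° and 37.7225′; 65 + 37.7225/60 = 65.628708
  hemisphere W, so the sign is −
Point 3:
  Latitude: 34 + 38.1687/60 = 34.636145
  N ⇒ keep positive
  Longitude: 49.023′ = 0.817050°; total 29.817050
  W → negative

1. 87.24356, -74.79244
2. 89.58322, -65.62871
3. 34.63615, -29.81705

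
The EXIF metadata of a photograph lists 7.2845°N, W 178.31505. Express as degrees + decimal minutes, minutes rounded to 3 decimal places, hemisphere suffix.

7° 17.070′ N, 178° 18.903′ W

Latitude: fractional part 0.284500 → 17.07000 minutes
Longitude: fractional part 0.315050 → 18.90300 minutes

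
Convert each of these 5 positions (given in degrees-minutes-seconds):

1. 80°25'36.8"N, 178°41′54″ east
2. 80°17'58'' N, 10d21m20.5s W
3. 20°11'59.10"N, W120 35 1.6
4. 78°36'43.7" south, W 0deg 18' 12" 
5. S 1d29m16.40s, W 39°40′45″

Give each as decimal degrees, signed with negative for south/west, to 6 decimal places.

1. 80.426889, 178.698333
2. 80.299444, -10.355694
3. 20.199750, -120.583778
4. -78.612139, -0.303333
5. -1.487889, -39.679167

Point 1:
  φ: 80 + 25/60 + 36.8/3600 = 80.4268889
  N ⇒ keep positive
  λ: 178 + 41/60 + 54/3600 = 178.6983333
  E ⇒ keep positive
Point 2:
  φ: 80 + 17/60 + 58/3600 = 80.2994444
  N ⇒ keep positive
  Longitude: 10 + 21/60 + 20.5/3600 = 10.3556944
  W → negative
Point 3:
  Latitude: 11′ + 59.1″ = 11.98500′; 20 + 11.98500/60 = 20.1997500
  N ⇒ keep positive
  λ: 120° + 35/60 + 1.6/3600 = 120 + 0.583333 + 0.000444 = 120.5837778
  W ⇒ negate
Point 4:
  Lat: 36′ + 43.7″ = 36.72833′; 78 + 36.72833/60 = 78.6121389
  S → negative
  λ: 18′ + 12″ = 18.20000′; 0 + 18.20000/60 = 0.3033333
  W ⇒ negate
Point 5:
  φ: 1 + 29/60 + 16.4/3600 = 1.4878889
  S ⇒ negate
  λ: 39° + 40/60 + 45/3600 = 39 + 0.666667 + 0.012500 = 39.6791667
  hemisphere W, so the sign is −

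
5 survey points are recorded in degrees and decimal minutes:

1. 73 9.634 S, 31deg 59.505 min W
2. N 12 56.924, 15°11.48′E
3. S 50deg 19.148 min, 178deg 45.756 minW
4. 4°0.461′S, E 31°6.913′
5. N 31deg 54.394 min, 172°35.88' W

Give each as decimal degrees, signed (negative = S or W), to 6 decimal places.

Point 1:
  φ: 73 + 9.634/60 = 73.1605667
  S ⇒ negate
  λ: 31 + 59.505/60 = 31.9917500
  W → negative
Point 2:
  Latitude: 12 + 56.924/60 = 12.9487333
  N ⇒ keep positive
  Longitude: 15 + 11.48/60 = 15.1913333
  E → positive
Point 3:
  Latitude: 19.148′ = 0.319133°; total 50.3191333
  S → negative
  Lon: 178 + 45.756/60 = 178.7626000
  W ⇒ negate
Point 4:
  Latitude: 4 + 0.461/60 = 4.0076833
  hemisphere S, so the sign is −
  Lon: 31 + 6.913/60 = 31.1152167
  E → positive
Point 5:
  Lat: 54.394′ = 0.906567°; total 31.9065667
  N → positive
  λ: 35.88′ = 0.598000°; total 172.5980000
  W ⇒ negate

1. -73.160567, -31.991750
2. 12.948733, 15.191333
3. -50.319133, -178.762600
4. -4.007683, 31.115217
5. 31.906567, -172.598000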